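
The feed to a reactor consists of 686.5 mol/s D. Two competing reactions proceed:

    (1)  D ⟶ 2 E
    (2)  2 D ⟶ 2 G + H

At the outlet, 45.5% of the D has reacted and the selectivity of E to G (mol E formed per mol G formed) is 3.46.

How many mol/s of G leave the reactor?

Conversion of D: D consumed = 0.455 × 686.5 = 312.4 mol/s = 1ξ₁ + 2ξ₂.
Selectivity: 2ξ₁ / (2ξ₂) = 3.46 → ξ₁ = 3.46 ξ₂.
Substitute: (1·3.46 + 2) ξ₂ = 312.4 → ξ₂ = 57.21 mol/s, ξ₁ = 197.9 mol/s.
Outlet amounts (n = n₀ + Σ ν·ξ):
  D: 686.5 − 1(197.9) − 2(57.21) = 374.1
  E: 0 + 2(197.9) = 395.9
  G: 0 + 2(57.21) = 114.4
  H: 0 + 1(57.21) = 57.21

114 mol/s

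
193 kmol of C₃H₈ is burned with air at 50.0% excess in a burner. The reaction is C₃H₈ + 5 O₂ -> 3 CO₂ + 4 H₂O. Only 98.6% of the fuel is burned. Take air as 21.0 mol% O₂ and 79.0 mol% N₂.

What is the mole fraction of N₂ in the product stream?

0.748

Stoichiometric O₂ = 5 × 193 = 965 kmol; O₂ fed = 965 × 1.500 = 1448 kmol.
N₂ fed = 1448 × 79/21 = 5445 kmol.
Fuel reacted = 0.986 × 193 → ξ = 190.3 kmol.
Outlet (n = n₀ + ν ξ):
  C₃H₈: 193 − 1(190.3) = 2.702
  O₂: 1448 − 5(190.3) = 496
  N₂: 5445 (inert)
  CO₂: 0 + 3(190.3) = 570.9
  H₂O: 0 + 4(190.3) = 761.2
Total out = 7276 kmol; y_N₂ = 5445 / 7276 = 0.7484.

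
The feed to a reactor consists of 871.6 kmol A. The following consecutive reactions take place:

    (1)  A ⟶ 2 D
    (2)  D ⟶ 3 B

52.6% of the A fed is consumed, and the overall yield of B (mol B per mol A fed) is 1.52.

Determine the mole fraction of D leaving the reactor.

Conversion of A: A consumed = 1ξ₁ = 0.526 × 871.6 → ξ₁ = 458.5 kmol.
Yield of B: 3ξ₂ / 871.6 = 1.52 → ξ₂ = 441.6 kmol.
Outlet amounts (n = n₀ + Σ ν·ξ):
  A: 871.6 − 1(458.5) = 413.1
  D: 0 + 2(458.5) − 1(441.6) = 475.3
  B: 0 + 3(441.6) = 1325
Total out = 2213 kmol; y_D = 475.3 / 2213 = 0.2148.

0.215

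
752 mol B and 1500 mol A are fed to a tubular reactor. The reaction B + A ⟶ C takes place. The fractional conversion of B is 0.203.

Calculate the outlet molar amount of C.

B reacted = 0.203 × 752 = 152.7 mol; ν_B = −1, so ξ = 152.7/1 = 152.7 mol.
Outlet amounts (n = n₀ + ν ξ):
  B: 752 − 1(152.7) = 599.3
  A: 1500 − 1(152.7) = 1347
  C: 0 + 1(152.7) = 152.7

153 mol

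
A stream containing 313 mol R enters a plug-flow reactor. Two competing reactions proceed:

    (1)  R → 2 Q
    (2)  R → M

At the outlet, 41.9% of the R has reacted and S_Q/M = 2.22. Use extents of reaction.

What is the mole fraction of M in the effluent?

0.163

Conversion of R: R consumed = 0.419 × 313 = 131.1 mol = 1ξ₁ + 1ξ₂.
Selectivity: 2ξ₁ / (1ξ₂) = 2.22 → ξ₁ = 1.11 ξ₂.
Substitute: (1·1.11 + 1) ξ₂ = 131.1 → ξ₂ = 62.15 mol, ξ₁ = 68.99 mol.
Outlet amounts (n = n₀ + Σ ν·ξ):
  R: 313 − 1(68.99) − 1(62.15) = 181.9
  Q: 0 + 2(68.99) = 138
  M: 0 + 1(62.15) = 62.15
Total out = 382 mol; y_M = 62.15 / 382 = 0.1627.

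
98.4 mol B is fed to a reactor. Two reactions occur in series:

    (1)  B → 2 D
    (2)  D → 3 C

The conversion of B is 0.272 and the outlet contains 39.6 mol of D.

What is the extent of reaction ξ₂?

Conversion of B: B consumed = 1ξ₁ = 0.272 × 98.4 → ξ₁ = 26.76 mol.
D balance: n_D = 0 + 2ξ₁ − 1ξ₂ = 39.6 → ξ₂ = (2·26.76 − 39.6)/1 = 13.93 mol.
Outlet amounts (n = n₀ + Σ ν·ξ):
  B: 98.4 − 1(26.76) = 71.64
  D: 0 + 2(26.76) − 1(13.93) = 39.6
  C: 0 + 3(13.93) = 41.79

ξ₂ = 13.9 mol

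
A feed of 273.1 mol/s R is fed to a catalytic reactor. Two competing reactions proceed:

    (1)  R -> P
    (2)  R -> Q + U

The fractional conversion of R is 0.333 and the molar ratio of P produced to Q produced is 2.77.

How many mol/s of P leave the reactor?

Conversion of R: R consumed = 0.333 × 273.1 = 90.94 mol/s = 1ξ₁ + 1ξ₂.
Selectivity: 1ξ₁ / (1ξ₂) = 2.77 → ξ₁ = 2.77 ξ₂.
Substitute: (1·2.77 + 1) ξ₂ = 90.94 → ξ₂ = 24.12 mol/s, ξ₁ = 66.82 mol/s.
Outlet amounts (n = n₀ + Σ ν·ξ):
  R: 273.1 − 1(66.82) − 1(24.12) = 182.2
  P: 0 + 1(66.82) = 66.82
  Q: 0 + 1(24.12) = 24.12
  U: 0 + 1(24.12) = 24.12

66.8 mol/s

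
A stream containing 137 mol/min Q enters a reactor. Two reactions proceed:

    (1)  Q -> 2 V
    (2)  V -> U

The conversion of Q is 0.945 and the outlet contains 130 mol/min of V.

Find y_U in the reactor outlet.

0.484

Conversion of Q: Q consumed = 1ξ₁ = 0.945 × 137 → ξ₁ = 129.5 mol/min.
V balance: n_V = 0 + 2ξ₁ − 1ξ₂ = 130 → ξ₂ = (2·129.5 − 130)/1 = 128.9 mol/min.
Outlet amounts (n = n₀ + Σ ν·ξ):
  Q: 137 − 1(129.5) = 7.535
  V: 0 + 2(129.5) − 1(128.9) = 130
  U: 0 + 1(128.9) = 128.9
Total out = 266.5 mol/min; y_U = 128.9 / 266.5 = 0.4839.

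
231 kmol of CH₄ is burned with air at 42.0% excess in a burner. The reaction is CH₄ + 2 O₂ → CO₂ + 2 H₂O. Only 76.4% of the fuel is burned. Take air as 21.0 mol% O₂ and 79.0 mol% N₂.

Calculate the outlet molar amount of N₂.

2470 kmol

Stoichiometric O₂ = 2 × 231 = 462 kmol; O₂ fed = 462 × 1.420 = 656 kmol.
N₂ fed = 656 × 79/21 = 2468 kmol.
Fuel reacted = 0.764 × 231 → ξ = 176.5 kmol.
Outlet (n = n₀ + ν ξ):
  CH₄: 231 − 1(176.5) = 54.52
  O₂: 656 − 2(176.5) = 303.1
  N₂: 2468 (inert)
  CO₂: 0 + 1(176.5) = 176.5
  H₂O: 0 + 2(176.5) = 353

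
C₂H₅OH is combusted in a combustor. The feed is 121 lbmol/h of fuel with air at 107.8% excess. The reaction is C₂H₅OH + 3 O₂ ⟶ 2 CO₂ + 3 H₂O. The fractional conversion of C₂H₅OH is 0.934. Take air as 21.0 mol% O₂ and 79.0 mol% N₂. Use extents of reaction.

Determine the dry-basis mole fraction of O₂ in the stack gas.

Stoichiometric O₂ = 3 × 121 = 363 lbmol/h; O₂ fed = 363 × 2.078 = 754.3 lbmol/h.
N₂ fed = 754.3 × 79/21 = 2838 lbmol/h.
Fuel reacted = 0.934 × 121 → ξ = 113 lbmol/h.
Outlet (n = n₀ + ν ξ):
  C₂H₅OH: 121 − 1(113) = 7.986
  O₂: 754.3 − 3(113) = 415.3
  N₂: 2838 (inert)
  CO₂: 0 + 2(113) = 226
  H₂O: 0 + 3(113) = 339
Dry total = 3487 lbmol/h; y_O₂ (dry) = 415.3 / 3487 = 0.1191.

0.119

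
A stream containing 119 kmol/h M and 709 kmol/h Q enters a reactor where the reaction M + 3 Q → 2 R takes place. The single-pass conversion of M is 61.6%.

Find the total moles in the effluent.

681 kmol/h

M reacted = 0.616 × 119 = 73.3 kmol/h; ν_M = −1, so ξ = 73.3/1 = 73.3 kmol/h.
Outlet amounts (n = n₀ + ν ξ):
  M: 119 − 1(73.3) = 45.7
  Q: 709 − 3(73.3) = 489.1
  R: 0 + 2(73.3) = 146.6
Total out = 45.7 + 489.1 + 146.6 = 681.4 kmol/h.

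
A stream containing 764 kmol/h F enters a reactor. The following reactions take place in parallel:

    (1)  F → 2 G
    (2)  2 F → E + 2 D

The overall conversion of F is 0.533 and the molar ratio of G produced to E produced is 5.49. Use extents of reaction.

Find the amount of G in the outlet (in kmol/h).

471 kmol/h

Conversion of F: F consumed = 0.533 × 764 = 407.2 kmol/h = 1ξ₁ + 2ξ₂.
Selectivity: 2ξ₁ / (1ξ₂) = 5.49 → ξ₁ = 2.745 ξ₂.
Substitute: (1·2.745 + 2) ξ₂ = 407.2 → ξ₂ = 85.82 kmol/h, ξ₁ = 235.6 kmol/h.
Outlet amounts (n = n₀ + Σ ν·ξ):
  F: 764 − 1(235.6) − 2(85.82) = 356.8
  G: 0 + 2(235.6) = 471.1
  E: 0 + 1(85.82) = 85.82
  D: 0 + 2(85.82) = 171.6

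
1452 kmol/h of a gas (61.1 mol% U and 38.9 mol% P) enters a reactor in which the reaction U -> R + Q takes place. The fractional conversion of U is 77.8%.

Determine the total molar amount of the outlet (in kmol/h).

2140 kmol/h

U reacted = 0.778 × 887.2 = 690.2 kmol/h; ν_U = −1, so ξ = 690.2/1 = 690.2 kmol/h.
Outlet amounts (n = n₀ + ν ξ):
  U: 887.2 − 1(690.2) = 197
  R: 0 + 1(690.2) = 690.2
  Q: 0 + 1(690.2) = 690.2
  P: 564.8 (inert)
Total out = 197 + 690.2 + 690.2 + 564.8 = 2142 kmol/h.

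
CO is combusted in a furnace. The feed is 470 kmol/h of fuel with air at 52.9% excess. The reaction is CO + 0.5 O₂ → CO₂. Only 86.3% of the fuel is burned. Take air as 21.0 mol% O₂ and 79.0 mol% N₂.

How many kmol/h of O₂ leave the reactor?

Stoichiometric O₂ = 0.5 × 470 = 235 kmol/h; O₂ fed = 235 × 1.529 = 359.3 kmol/h.
N₂ fed = 359.3 × 79/21 = 1352 kmol/h.
Fuel reacted = 0.863 × 470 → ξ = 405.6 kmol/h.
Outlet (n = n₀ + ν ξ):
  CO: 470 − 1(405.6) = 64.39
  O₂: 359.3 − 0.5(405.6) = 156.5
  N₂: 1352 (inert)
  CO₂: 0 + 1(405.6) = 405.6

157 kmol/h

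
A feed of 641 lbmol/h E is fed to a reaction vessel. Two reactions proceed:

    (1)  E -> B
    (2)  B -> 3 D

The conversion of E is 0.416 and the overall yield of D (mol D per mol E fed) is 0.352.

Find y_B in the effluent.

Conversion of E: E consumed = 1ξ₁ = 0.416 × 641 → ξ₁ = 266.7 lbmol/h.
Yield of D: 3ξ₂ / 641 = 0.352 → ξ₂ = 75.21 lbmol/h.
Outlet amounts (n = n₀ + Σ ν·ξ):
  E: 641 − 1(266.7) = 374.3
  B: 0 + 1(266.7) − 1(75.21) = 191.4
  D: 0 + 3(75.21) = 225.6
Total out = 791.4 lbmol/h; y_B = 191.4 / 791.4 = 0.2419.

0.242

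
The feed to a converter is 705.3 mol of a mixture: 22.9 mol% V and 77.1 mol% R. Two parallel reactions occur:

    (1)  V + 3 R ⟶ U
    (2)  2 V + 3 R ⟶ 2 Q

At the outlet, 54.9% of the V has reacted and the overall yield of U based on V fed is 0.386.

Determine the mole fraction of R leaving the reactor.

Yield of U: 1ξ₁ / 161.5 = 0.386 → ξ₁ = 62.34 mol.
Conversion of V: 1ξ₁ + 2ξ₂ = 0.549 × 161.5 = 88.67 → ξ₂ = 13.16 mol.
Outlet amounts (n = n₀ + Σ ν·ξ):
  V: 161.5 − 1(62.34) − 2(13.16) = 72.84
  R: 543.8 − 3(62.34) − 3(13.16) = 317.3
  U: 0 + 1(62.34) = 62.34
  Q: 0 + 2(13.16) = 26.33
Total out = 478.8 mol; y_R = 317.3 / 478.8 = 0.6627.

0.663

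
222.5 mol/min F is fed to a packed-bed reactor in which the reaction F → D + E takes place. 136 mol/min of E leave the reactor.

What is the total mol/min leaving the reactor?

358 mol/min

For E: n = n₀ + 1ξ → 136 = 0 + 1ξ, giving ξ = 136 mol/min.
Outlet amounts (n = n₀ + ν ξ):
  F: 222.5 − 1(136) = 86.5
  D: 0 + 1(136) = 136
  E: 0 + 1(136) = 136
Total out = 86.5 + 136 + 136 = 358.5 mol/min.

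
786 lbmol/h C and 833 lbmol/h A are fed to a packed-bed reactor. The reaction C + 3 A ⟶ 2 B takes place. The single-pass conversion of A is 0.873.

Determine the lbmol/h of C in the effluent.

A reacted = 0.873 × 833 = 727.2 lbmol/h; ν_A = −3, so ξ = 727.2/3 = 242.4 lbmol/h.
Outlet amounts (n = n₀ + ν ξ):
  C: 786 − 1(242.4) = 543.6
  A: 833 − 3(242.4) = 105.8
  B: 0 + 2(242.4) = 484.8

544 lbmol/h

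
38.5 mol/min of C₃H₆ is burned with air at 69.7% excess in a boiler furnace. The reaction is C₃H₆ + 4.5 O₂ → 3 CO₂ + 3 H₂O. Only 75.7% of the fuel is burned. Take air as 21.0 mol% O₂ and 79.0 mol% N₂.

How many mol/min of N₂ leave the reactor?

Stoichiometric O₂ = 4.5 × 38.5 = 173.2 mol/min; O₂ fed = 173.2 × 1.697 = 294 mol/min.
N₂ fed = 294 × 79/21 = 1106 mol/min.
Fuel reacted = 0.757 × 38.5 → ξ = 29.14 mol/min.
Outlet (n = n₀ + ν ξ):
  C₃H₆: 38.5 − 1(29.14) = 9.355
  O₂: 294 − 4.5(29.14) = 162.9
  N₂: 1106 (inert)
  CO₂: 0 + 3(29.14) = 87.43
  H₂O: 0 + 3(29.14) = 87.43

1110 mol/min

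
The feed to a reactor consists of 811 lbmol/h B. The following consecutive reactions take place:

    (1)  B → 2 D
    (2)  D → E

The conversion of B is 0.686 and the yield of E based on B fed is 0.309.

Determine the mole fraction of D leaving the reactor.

0.63

Conversion of B: B consumed = 1ξ₁ = 0.686 × 811 → ξ₁ = 556.3 lbmol/h.
Yield of E: 1ξ₂ / 811 = 0.309 → ξ₂ = 250.6 lbmol/h.
Outlet amounts (n = n₀ + Σ ν·ξ):
  B: 811 − 1(556.3) = 254.7
  D: 0 + 2(556.3) − 1(250.6) = 862.1
  E: 0 + 1(250.6) = 250.6
Total out = 1367 lbmol/h; y_D = 862.1 / 1367 = 0.6305.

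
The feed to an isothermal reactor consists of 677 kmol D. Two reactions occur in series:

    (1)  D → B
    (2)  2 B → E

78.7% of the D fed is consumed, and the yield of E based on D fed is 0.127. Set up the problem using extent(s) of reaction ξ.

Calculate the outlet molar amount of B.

Conversion of D: D consumed = 1ξ₁ = 0.787 × 677 → ξ₁ = 532.8 kmol.
Yield of E: 1ξ₂ / 677 = 0.127 → ξ₂ = 85.98 kmol.
Outlet amounts (n = n₀ + Σ ν·ξ):
  D: 677 − 1(532.8) = 144.2
  B: 0 + 1(532.8) − 2(85.98) = 360.8
  E: 0 + 1(85.98) = 85.98

361 kmol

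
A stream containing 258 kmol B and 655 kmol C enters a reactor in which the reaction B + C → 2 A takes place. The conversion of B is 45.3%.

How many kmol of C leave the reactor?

B reacted = 0.453 × 258 = 116.9 kmol; ν_B = −1, so ξ = 116.9/1 = 116.9 kmol.
Outlet amounts (n = n₀ + ν ξ):
  B: 258 − 1(116.9) = 141.1
  C: 655 − 1(116.9) = 538.1
  A: 0 + 2(116.9) = 233.7

538 kmol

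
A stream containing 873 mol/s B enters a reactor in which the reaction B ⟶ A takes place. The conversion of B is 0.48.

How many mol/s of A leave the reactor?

419 mol/s

B reacted = 0.48 × 873 = 419 mol/s; ν_B = −1, so ξ = 419/1 = 419 mol/s.
Outlet amounts (n = n₀ + ν ξ):
  B: 873 − 1(419) = 454
  A: 0 + 1(419) = 419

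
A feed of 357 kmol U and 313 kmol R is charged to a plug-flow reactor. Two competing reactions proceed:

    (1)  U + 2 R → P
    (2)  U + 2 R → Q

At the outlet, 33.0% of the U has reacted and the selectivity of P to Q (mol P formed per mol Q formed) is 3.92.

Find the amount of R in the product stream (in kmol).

Conversion of U: U consumed = 0.33 × 357 = 117.8 kmol = 1ξ₁ + 1ξ₂.
Selectivity: 1ξ₁ / (1ξ₂) = 3.92 → ξ₁ = 3.92 ξ₂.
Substitute: (1·3.92 + 1) ξ₂ = 117.8 → ξ₂ = 23.95 kmol, ξ₁ = 93.86 kmol.
Outlet amounts (n = n₀ + Σ ν·ξ):
  U: 357 − 1(93.86) − 1(23.95) = 239.2
  R: 313 − 2(93.86) − 2(23.95) = 77.38
  P: 0 + 1(93.86) = 93.86
  Q: 0 + 1(23.95) = 23.95

77.4 kmol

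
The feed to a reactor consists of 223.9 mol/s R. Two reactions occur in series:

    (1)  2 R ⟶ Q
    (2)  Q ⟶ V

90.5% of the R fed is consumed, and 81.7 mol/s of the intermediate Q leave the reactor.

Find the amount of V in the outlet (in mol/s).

Conversion of R: R consumed = 2ξ₁ = 0.905 × 223.9 → ξ₁ = 101.3 mol/s.
Q balance: n_Q = 0 + 1ξ₁ − 1ξ₂ = 81.7 → ξ₂ = (1·101.3 − 81.7)/1 = 19.61 mol/s.
Outlet amounts (n = n₀ + Σ ν·ξ):
  R: 223.9 − 2(101.3) = 21.27
  Q: 0 + 1(101.3) − 1(19.61) = 81.7
  V: 0 + 1(19.61) = 19.61

19.6 mol/s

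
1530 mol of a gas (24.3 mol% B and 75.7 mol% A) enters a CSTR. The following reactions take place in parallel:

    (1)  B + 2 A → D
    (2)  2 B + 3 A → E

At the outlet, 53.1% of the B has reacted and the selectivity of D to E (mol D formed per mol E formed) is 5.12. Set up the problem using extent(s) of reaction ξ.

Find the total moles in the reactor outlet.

1140 mol

Conversion of B: B consumed = 0.531 × 371.8 = 197.4 mol = 1ξ₁ + 2ξ₂.
Selectivity: 1ξ₁ / (1ξ₂) = 5.12 → ξ₁ = 5.12 ξ₂.
Substitute: (1·5.12 + 2) ξ₂ = 197.4 → ξ₂ = 27.73 mol, ξ₁ = 142 mol.
Outlet amounts (n = n₀ + Σ ν·ξ):
  B: 371.8 − 1(142) − 2(27.73) = 174.4
  A: 1158 − 2(142) − 3(27.73) = 791.1
  D: 0 + 1(142) = 142
  E: 0 + 1(27.73) = 27.73
Total out = 174.4 + 791.1 + 142 + 27.73 = 1135 mol.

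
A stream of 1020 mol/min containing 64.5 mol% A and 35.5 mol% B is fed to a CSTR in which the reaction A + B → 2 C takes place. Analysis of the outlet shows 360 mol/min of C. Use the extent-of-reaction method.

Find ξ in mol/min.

ξ = 180 mol/min

For C: n = n₀ + 2ξ → 360 = 0 + 2ξ, giving ξ = 180 mol/min.
Outlet amounts (n = n₀ + ν ξ):
  A: 657.9 − 1(180) = 477.9
  B: 362.1 − 1(180) = 182.1
  C: 0 + 2(180) = 360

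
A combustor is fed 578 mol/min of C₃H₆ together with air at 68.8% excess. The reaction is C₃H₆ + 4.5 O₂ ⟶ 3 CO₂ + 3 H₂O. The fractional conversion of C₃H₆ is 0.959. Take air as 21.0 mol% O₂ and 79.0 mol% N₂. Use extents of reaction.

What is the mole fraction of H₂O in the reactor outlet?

0.0764

Stoichiometric O₂ = 4.5 × 578 = 2601 mol/min; O₂ fed = 2601 × 1.688 = 4390 mol/min.
N₂ fed = 4390 × 79/21 = 16520 mol/min.
Fuel reacted = 0.959 × 578 → ξ = 554.3 mol/min.
Outlet (n = n₀ + ν ξ):
  C₃H₆: 578 − 1(554.3) = 23.7
  O₂: 4390 − 4.5(554.3) = 1896
  N₂: 16520 (inert)
  CO₂: 0 + 3(554.3) = 1663
  H₂O: 0 + 3(554.3) = 1663
Total out = 21760 mol/min; y_H₂O = 1663 / 21760 = 0.07641.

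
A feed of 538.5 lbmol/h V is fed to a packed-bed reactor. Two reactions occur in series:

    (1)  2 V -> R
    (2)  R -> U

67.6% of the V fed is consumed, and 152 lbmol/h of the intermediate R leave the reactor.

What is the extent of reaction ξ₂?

Conversion of V: V consumed = 2ξ₁ = 0.676 × 538.5 → ξ₁ = 182 lbmol/h.
R balance: n_R = 0 + 1ξ₁ − 1ξ₂ = 152 → ξ₂ = (1·182 − 152)/1 = 30.01 lbmol/h.
Outlet amounts (n = n₀ + Σ ν·ξ):
  V: 538.5 − 2(182) = 174.5
  R: 0 + 1(182) − 1(30.01) = 152
  U: 0 + 1(30.01) = 30.01

ξ₂ = 30 lbmol/h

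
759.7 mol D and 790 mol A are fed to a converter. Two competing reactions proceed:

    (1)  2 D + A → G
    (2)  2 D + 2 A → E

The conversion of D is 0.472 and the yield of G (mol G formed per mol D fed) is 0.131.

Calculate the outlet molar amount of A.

Yield of G: 1ξ₁ / 759.7 = 0.131 → ξ₁ = 99.52 mol.
Conversion of D: 2ξ₁ + 2ξ₂ = 0.472 × 759.7 = 358.6 → ξ₂ = 79.77 mol.
Outlet amounts (n = n₀ + Σ ν·ξ):
  D: 759.7 − 2(99.52) − 2(79.77) = 401.1
  A: 790 − 1(99.52) − 2(79.77) = 530.9
  G: 0 + 1(99.52) = 99.52
  E: 0 + 1(79.77) = 79.77

531 mol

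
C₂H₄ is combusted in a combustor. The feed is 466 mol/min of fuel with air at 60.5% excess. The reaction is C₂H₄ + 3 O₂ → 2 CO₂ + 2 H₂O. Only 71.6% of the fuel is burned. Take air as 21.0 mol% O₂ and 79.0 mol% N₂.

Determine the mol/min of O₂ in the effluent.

1240 mol/min

Stoichiometric O₂ = 3 × 466 = 1398 mol/min; O₂ fed = 1398 × 1.605 = 2244 mol/min.
N₂ fed = 2244 × 79/21 = 8441 mol/min.
Fuel reacted = 0.716 × 466 → ξ = 333.7 mol/min.
Outlet (n = n₀ + ν ξ):
  C₂H₄: 466 − 1(333.7) = 132.3
  O₂: 2244 − 3(333.7) = 1243
  N₂: 8441 (inert)
  CO₂: 0 + 2(333.7) = 667.3
  H₂O: 0 + 2(333.7) = 667.3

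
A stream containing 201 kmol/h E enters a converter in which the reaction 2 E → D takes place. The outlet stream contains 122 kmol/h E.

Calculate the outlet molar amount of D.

39.5 kmol/h

For E: n = n₀ − 2ξ → 122 = 201 − 2ξ, giving ξ = 39.5 kmol/h.
Outlet amounts (n = n₀ + ν ξ):
  E: 201 − 2(39.5) = 122
  D: 0 + 1(39.5) = 39.5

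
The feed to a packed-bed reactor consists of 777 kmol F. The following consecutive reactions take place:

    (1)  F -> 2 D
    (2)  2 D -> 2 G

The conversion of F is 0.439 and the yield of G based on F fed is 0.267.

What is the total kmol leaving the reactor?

Conversion of F: F consumed = 1ξ₁ = 0.439 × 777 → ξ₁ = 341.1 kmol.
Yield of G: 2ξ₂ / 777 = 0.267 → ξ₂ = 103.7 kmol.
Outlet amounts (n = n₀ + Σ ν·ξ):
  F: 777 − 1(341.1) = 435.9
  D: 0 + 2(341.1) − 2(103.7) = 474.7
  G: 0 + 2(103.7) = 207.5
Total out = 435.9 + 474.7 + 207.5 = 1118 kmol.

1120 kmol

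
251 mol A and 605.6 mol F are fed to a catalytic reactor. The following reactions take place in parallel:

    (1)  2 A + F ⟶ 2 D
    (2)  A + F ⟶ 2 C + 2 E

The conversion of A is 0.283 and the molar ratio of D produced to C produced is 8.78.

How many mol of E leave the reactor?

Conversion of A: A consumed = 0.283 × 251 = 71.03 mol = 2ξ₁ + 1ξ₂.
Selectivity: 2ξ₁ / (2ξ₂) = 8.78 → ξ₁ = 8.78 ξ₂.
Substitute: (2·8.78 + 1) ξ₂ = 71.03 → ξ₂ = 3.827 mol, ξ₁ = 33.6 mol.
Outlet amounts (n = n₀ + Σ ν·ξ):
  A: 251 − 2(33.6) − 1(3.827) = 180
  F: 605.6 − 1(33.6) − 1(3.827) = 568.2
  D: 0 + 2(33.6) = 67.21
  C: 0 + 2(3.827) = 7.654
  E: 0 + 2(3.827) = 7.654

7.65 mol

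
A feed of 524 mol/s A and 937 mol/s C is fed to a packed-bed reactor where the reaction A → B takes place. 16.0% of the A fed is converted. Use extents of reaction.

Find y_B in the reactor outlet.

0.0574

A reacted = 0.16 × 524 = 83.84 mol/s; ν_A = −1, so ξ = 83.84/1 = 83.84 mol/s.
Outlet amounts (n = n₀ + ν ξ):
  A: 524 − 1(83.84) = 440.2
  B: 0 + 1(83.84) = 83.84
  C: 937 (inert)
Total out = 1461 mol/s; y_B = 83.84 / 1461 = 0.05739.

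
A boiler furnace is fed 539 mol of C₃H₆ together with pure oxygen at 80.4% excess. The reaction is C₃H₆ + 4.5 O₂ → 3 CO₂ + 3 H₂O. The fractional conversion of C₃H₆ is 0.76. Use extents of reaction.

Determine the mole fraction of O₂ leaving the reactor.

0.495

Stoichiometric O₂ = 4.5 × 539 = 2426 mol; O₂ fed = 2426 × 1.804 = 4376 mol.
Fuel reacted = 0.76 × 539 → ξ = 409.6 mol.
Outlet (n = n₀ + ν ξ):
  C₃H₆: 539 − 1(409.6) = 129.4
  O₂: 4376 − 4.5(409.6) = 2532
  CO₂: 0 + 3(409.6) = 1229
  H₂O: 0 + 3(409.6) = 1229
Total out = 5119 mol; y_O₂ = 2532 / 5119 = 0.4946.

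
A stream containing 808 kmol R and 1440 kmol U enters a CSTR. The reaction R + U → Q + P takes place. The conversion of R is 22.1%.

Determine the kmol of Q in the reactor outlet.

179 kmol

R reacted = 0.221 × 808 = 178.6 kmol; ν_R = −1, so ξ = 178.6/1 = 178.6 kmol.
Outlet amounts (n = n₀ + ν ξ):
  R: 808 − 1(178.6) = 629.4
  U: 1440 − 1(178.6) = 1261
  Q: 0 + 1(178.6) = 178.6
  P: 0 + 1(178.6) = 178.6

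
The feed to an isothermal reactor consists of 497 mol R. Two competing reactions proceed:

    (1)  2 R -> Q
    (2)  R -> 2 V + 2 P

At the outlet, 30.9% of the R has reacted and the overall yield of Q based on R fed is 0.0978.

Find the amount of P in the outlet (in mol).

113 mol

Yield of Q: 1ξ₁ / 497 = 0.0978 → ξ₁ = 48.61 mol.
Conversion of R: 2ξ₁ + 1ξ₂ = 0.309 × 497 = 153.6 → ξ₂ = 56.36 mol.
Outlet amounts (n = n₀ + Σ ν·ξ):
  R: 497 − 2(48.61) − 1(56.36) = 343.4
  Q: 0 + 1(48.61) = 48.61
  V: 0 + 2(56.36) = 112.7
  P: 0 + 2(56.36) = 112.7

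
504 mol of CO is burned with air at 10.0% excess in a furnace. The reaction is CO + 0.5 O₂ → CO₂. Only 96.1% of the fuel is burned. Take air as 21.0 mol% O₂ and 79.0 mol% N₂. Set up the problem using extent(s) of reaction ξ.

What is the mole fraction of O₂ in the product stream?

Stoichiometric O₂ = 0.5 × 504 = 252 mol; O₂ fed = 252 × 1.100 = 277.2 mol.
N₂ fed = 277.2 × 79/21 = 1043 mol.
Fuel reacted = 0.961 × 504 → ξ = 484.3 mol.
Outlet (n = n₀ + ν ξ):
  CO: 504 − 1(484.3) = 19.66
  O₂: 277.2 − 0.5(484.3) = 35.03
  N₂: 1043 (inert)
  CO₂: 0 + 1(484.3) = 484.3
Total out = 1582 mol; y_O₂ = 35.03 / 1582 = 0.02214.

0.0221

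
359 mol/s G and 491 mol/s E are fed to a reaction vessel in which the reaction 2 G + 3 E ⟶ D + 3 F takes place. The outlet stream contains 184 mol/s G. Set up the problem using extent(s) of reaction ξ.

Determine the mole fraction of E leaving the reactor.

For G: n = n₀ − 2ξ → 184 = 359 − 2ξ, giving ξ = 87.5 mol/s.
Outlet amounts (n = n₀ + ν ξ):
  G: 359 − 2(87.5) = 184
  E: 491 − 3(87.5) = 228.5
  D: 0 + 1(87.5) = 87.5
  F: 0 + 3(87.5) = 262.5
Total out = 762.5 mol/s; y_E = 228.5 / 762.5 = 0.2997.

0.3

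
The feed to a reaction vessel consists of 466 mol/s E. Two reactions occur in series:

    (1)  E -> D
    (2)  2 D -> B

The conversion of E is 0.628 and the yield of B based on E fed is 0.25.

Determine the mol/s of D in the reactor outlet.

Conversion of E: E consumed = 1ξ₁ = 0.628 × 466 → ξ₁ = 292.6 mol/s.
Yield of B: 1ξ₂ / 466 = 0.25 → ξ₂ = 116.5 mol/s.
Outlet amounts (n = n₀ + Σ ν·ξ):
  E: 466 − 1(292.6) = 173.4
  D: 0 + 1(292.6) − 2(116.5) = 59.65
  B: 0 + 1(116.5) = 116.5

59.6 mol/s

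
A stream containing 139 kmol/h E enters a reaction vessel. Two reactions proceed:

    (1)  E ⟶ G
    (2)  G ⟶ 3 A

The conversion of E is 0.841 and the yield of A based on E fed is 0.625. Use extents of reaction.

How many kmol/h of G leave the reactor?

Conversion of E: E consumed = 1ξ₁ = 0.841 × 139 → ξ₁ = 116.9 kmol/h.
Yield of A: 3ξ₂ / 139 = 0.625 → ξ₂ = 28.96 kmol/h.
Outlet amounts (n = n₀ + Σ ν·ξ):
  E: 139 − 1(116.9) = 22.1
  G: 0 + 1(116.9) − 1(28.96) = 87.94
  A: 0 + 3(28.96) = 86.88

87.9 kmol/h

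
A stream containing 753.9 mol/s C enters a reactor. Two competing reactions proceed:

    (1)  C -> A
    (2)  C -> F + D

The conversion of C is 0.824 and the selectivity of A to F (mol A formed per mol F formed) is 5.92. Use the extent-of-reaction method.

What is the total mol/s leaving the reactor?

844 mol/s

Conversion of C: C consumed = 0.824 × 753.9 = 621.2 mol/s = 1ξ₁ + 1ξ₂.
Selectivity: 1ξ₁ / (1ξ₂) = 5.92 → ξ₁ = 5.92 ξ₂.
Substitute: (1·5.92 + 1) ξ₂ = 621.2 → ξ₂ = 89.77 mol/s, ξ₁ = 531.4 mol/s.
Outlet amounts (n = n₀ + Σ ν·ξ):
  C: 753.9 − 1(531.4) − 1(89.77) = 132.7
  A: 0 + 1(531.4) = 531.4
  F: 0 + 1(89.77) = 89.77
  D: 0 + 1(89.77) = 89.77
Total out = 132.7 + 531.4 + 89.77 + 89.77 = 843.7 mol/s.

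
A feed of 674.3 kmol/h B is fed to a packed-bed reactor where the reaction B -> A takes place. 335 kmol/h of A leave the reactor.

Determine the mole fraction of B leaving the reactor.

For A: n = n₀ + 1ξ → 335 = 0 + 1ξ, giving ξ = 335 kmol/h.
Outlet amounts (n = n₀ + ν ξ):
  B: 674.3 − 1(335) = 339.3
  A: 0 + 1(335) = 335
Total out = 674.3 kmol/h; y_B = 339.3 / 674.3 = 0.5032.

0.503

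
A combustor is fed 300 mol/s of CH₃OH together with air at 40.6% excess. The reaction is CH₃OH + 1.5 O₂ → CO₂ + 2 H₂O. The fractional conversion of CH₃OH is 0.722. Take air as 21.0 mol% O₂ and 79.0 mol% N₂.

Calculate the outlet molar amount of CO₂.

217 mol/s

Stoichiometric O₂ = 1.5 × 300 = 450 mol/s; O₂ fed = 450 × 1.406 = 632.7 mol/s.
N₂ fed = 632.7 × 79/21 = 2380 mol/s.
Fuel reacted = 0.722 × 300 → ξ = 216.6 mol/s.
Outlet (n = n₀ + ν ξ):
  CH₃OH: 300 − 1(216.6) = 83.4
  O₂: 632.7 − 1.5(216.6) = 307.8
  N₂: 2380 (inert)
  CO₂: 0 + 1(216.6) = 216.6
  H₂O: 0 + 2(216.6) = 433.2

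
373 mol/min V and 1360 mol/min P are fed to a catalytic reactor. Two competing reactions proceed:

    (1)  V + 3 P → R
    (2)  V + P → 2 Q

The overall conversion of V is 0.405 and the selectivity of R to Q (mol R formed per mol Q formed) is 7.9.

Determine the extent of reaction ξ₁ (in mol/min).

Conversion of V: V consumed = 0.405 × 373 = 151.1 mol/min = 1ξ₁ + 1ξ₂.
Selectivity: 1ξ₁ / (2ξ₂) = 7.9 → ξ₁ = 15.8 ξ₂.
Substitute: (1·15.8 + 1) ξ₂ = 151.1 → ξ₂ = 8.992 mol/min, ξ₁ = 142.1 mol/min.
Outlet amounts (n = n₀ + Σ ν·ξ):
  V: 373 − 1(142.1) − 1(8.992) = 221.9
  P: 1360 − 3(142.1) − 1(8.992) = 924.8
  R: 0 + 1(142.1) = 142.1
  Q: 0 + 2(8.992) = 17.98

ξ₁ = 142 mol/min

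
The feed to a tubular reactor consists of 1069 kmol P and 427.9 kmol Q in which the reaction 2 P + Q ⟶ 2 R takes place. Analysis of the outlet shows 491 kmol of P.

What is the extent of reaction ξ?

For P: n = n₀ − 2ξ → 491 = 1069 − 2ξ, giving ξ = 289 kmol.
Outlet amounts (n = n₀ + ν ξ):
  P: 1069 − 2(289) = 491
  Q: 427.9 − 1(289) = 138.9
  R: 0 + 2(289) = 578

ξ = 289 kmol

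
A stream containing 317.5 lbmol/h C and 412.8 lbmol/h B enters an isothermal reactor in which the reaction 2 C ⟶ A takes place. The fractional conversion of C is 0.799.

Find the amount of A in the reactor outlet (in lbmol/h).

127 lbmol/h

C reacted = 0.799 × 317.5 = 253.7 lbmol/h; ν_C = −2, so ξ = 253.7/2 = 126.8 lbmol/h.
Outlet amounts (n = n₀ + ν ξ):
  C: 317.5 − 2(126.8) = 63.82
  A: 0 + 1(126.8) = 126.8
  B: 412.8 (inert)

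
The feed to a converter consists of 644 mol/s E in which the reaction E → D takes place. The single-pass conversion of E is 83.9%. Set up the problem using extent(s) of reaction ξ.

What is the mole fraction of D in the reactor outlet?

0.839

E reacted = 0.839 × 644 = 540.3 mol/s; ν_E = −1, so ξ = 540.3/1 = 540.3 mol/s.
Outlet amounts (n = n₀ + ν ξ):
  E: 644 − 1(540.3) = 103.7
  D: 0 + 1(540.3) = 540.3
Total out = 644 mol/s; y_D = 540.3 / 644 = 0.839.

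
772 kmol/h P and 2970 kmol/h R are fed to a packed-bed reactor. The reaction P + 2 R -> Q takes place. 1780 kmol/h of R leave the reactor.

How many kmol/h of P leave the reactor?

For R: n = n₀ − 2ξ → 1780 = 2970 − 2ξ, giving ξ = 595 kmol/h.
Outlet amounts (n = n₀ + ν ξ):
  P: 772 − 1(595) = 177
  R: 2970 − 2(595) = 1780
  Q: 0 + 1(595) = 595

177 kmol/h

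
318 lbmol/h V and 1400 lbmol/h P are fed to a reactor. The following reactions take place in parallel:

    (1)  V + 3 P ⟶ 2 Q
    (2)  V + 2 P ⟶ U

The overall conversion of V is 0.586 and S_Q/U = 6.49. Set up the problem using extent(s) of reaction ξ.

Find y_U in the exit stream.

0.0326

Conversion of V: V consumed = 0.586 × 318 = 186.3 lbmol/h = 1ξ₁ + 1ξ₂.
Selectivity: 2ξ₁ / (1ξ₂) = 6.49 → ξ₁ = 3.245 ξ₂.
Substitute: (1·3.245 + 1) ξ₂ = 186.3 → ξ₂ = 43.9 lbmol/h, ξ₁ = 142.4 lbmol/h.
Outlet amounts (n = n₀ + Σ ν·ξ):
  V: 318 − 1(142.4) − 1(43.9) = 131.7
  P: 1400 − 3(142.4) − 2(43.9) = 884.9
  Q: 0 + 2(142.4) = 284.9
  U: 0 + 1(43.9) = 43.9
Total out = 1345 lbmol/h; y_U = 43.9 / 1345 = 0.03263.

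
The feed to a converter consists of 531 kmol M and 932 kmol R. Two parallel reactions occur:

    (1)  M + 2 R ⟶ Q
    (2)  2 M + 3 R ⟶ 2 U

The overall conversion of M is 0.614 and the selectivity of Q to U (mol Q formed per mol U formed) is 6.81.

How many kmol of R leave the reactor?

Conversion of M: M consumed = 0.614 × 531 = 326 kmol = 1ξ₁ + 2ξ₂.
Selectivity: 1ξ₁ / (2ξ₂) = 6.81 → ξ₁ = 13.62 ξ₂.
Substitute: (1·13.62 + 2) ξ₂ = 326 → ξ₂ = 20.87 kmol, ξ₁ = 284.3 kmol.
Outlet amounts (n = n₀ + Σ ν·ξ):
  M: 531 − 1(284.3) − 2(20.87) = 205
  R: 932 − 2(284.3) − 3(20.87) = 300.8
  Q: 0 + 1(284.3) = 284.3
  U: 0 + 2(20.87) = 41.75

301 kmol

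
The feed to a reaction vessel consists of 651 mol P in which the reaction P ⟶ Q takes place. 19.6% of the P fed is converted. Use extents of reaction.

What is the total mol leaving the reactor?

651 mol

P reacted = 0.196 × 651 = 127.6 mol; ν_P = −1, so ξ = 127.6/1 = 127.6 mol.
Outlet amounts (n = n₀ + ν ξ):
  P: 651 − 1(127.6) = 523.4
  Q: 0 + 1(127.6) = 127.6
Total out = 523.4 + 127.6 = 651 mol.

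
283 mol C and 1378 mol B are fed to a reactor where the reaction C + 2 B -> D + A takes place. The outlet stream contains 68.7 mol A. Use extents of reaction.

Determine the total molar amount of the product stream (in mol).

For A: n = n₀ + 1ξ → 68.7 = 0 + 1ξ, giving ξ = 68.7 mol.
Outlet amounts (n = n₀ + ν ξ):
  C: 283 − 1(68.7) = 214.3
  B: 1378 − 2(68.7) = 1241
  D: 0 + 1(68.7) = 68.7
  A: 0 + 1(68.7) = 68.7
Total out = 214.3 + 1241 + 68.7 + 68.7 = 1592 mol.

1590 mol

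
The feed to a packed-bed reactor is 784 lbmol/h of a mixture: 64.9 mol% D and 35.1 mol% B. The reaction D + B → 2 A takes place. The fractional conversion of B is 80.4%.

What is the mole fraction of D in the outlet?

B reacted = 0.804 × 275.2 = 221.2 lbmol/h; ν_B = −1, so ξ = 221.2/1 = 221.2 lbmol/h.
Outlet amounts (n = n₀ + ν ξ):
  D: 508.8 − 1(221.2) = 287.6
  B: 275.2 − 1(221.2) = 53.94
  A: 0 + 2(221.2) = 442.5
Total out = 784 lbmol/h; y_D = 287.6 / 784 = 0.3668.

0.367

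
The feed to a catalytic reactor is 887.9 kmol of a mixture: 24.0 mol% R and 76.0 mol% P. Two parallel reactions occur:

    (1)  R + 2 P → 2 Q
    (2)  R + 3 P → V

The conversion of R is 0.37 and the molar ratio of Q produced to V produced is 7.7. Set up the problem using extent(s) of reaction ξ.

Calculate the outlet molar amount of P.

501 kmol

Conversion of R: R consumed = 0.37 × 213.1 = 78.85 kmol = 1ξ₁ + 1ξ₂.
Selectivity: 2ξ₁ / (1ξ₂) = 7.7 → ξ₁ = 3.85 ξ₂.
Substitute: (1·3.85 + 1) ξ₂ = 78.85 → ξ₂ = 16.26 kmol, ξ₁ = 62.59 kmol.
Outlet amounts (n = n₀ + Σ ν·ξ):
  R: 213.1 − 1(62.59) − 1(16.26) = 134.3
  P: 674.8 − 2(62.59) − 3(16.26) = 500.9
  Q: 0 + 2(62.59) = 125.2
  V: 0 + 1(16.26) = 16.26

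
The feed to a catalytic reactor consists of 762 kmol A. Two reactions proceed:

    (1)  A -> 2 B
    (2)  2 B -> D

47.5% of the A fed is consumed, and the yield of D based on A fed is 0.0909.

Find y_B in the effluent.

0.555

Conversion of A: A consumed = 1ξ₁ = 0.475 × 762 → ξ₁ = 361.9 kmol.
Yield of D: 1ξ₂ / 762 = 0.0909 → ξ₂ = 69.27 kmol.
Outlet amounts (n = n₀ + Σ ν·ξ):
  A: 762 − 1(361.9) = 400.1
  B: 0 + 2(361.9) − 2(69.27) = 585.4
  D: 0 + 1(69.27) = 69.27
Total out = 1055 kmol; y_B = 585.4 / 1055 = 0.555.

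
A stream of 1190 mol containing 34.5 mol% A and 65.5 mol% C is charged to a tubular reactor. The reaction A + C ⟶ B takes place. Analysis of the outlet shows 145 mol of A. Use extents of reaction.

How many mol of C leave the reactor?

For A: n = n₀ − 1ξ → 145 = 410.6 − 1ξ, giving ξ = 265.6 mol.
Outlet amounts (n = n₀ + ν ξ):
  A: 410.6 − 1(265.6) = 145
  C: 779.5 − 1(265.6) = 513.9
  B: 0 + 1(265.6) = 265.6

514 mol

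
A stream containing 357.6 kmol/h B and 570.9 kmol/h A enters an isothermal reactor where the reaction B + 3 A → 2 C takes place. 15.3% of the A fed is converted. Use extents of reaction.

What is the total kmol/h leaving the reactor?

870 kmol/h

A reacted = 0.153 × 570.9 = 87.35 kmol/h; ν_A = −3, so ξ = 87.35/3 = 29.12 kmol/h.
Outlet amounts (n = n₀ + ν ξ):
  B: 357.6 − 1(29.12) = 328.5
  A: 570.9 − 3(29.12) = 483.6
  C: 0 + 2(29.12) = 58.23
Total out = 328.5 + 483.6 + 58.23 = 870.3 kmol/h.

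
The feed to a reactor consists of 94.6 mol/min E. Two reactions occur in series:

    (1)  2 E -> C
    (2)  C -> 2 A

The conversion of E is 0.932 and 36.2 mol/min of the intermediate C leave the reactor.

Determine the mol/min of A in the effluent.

Conversion of E: E consumed = 2ξ₁ = 0.932 × 94.6 → ξ₁ = 44.08 mol/min.
C balance: n_C = 0 + 1ξ₁ − 1ξ₂ = 36.2 → ξ₂ = (1·44.08 − 36.2)/1 = 7.884 mol/min.
Outlet amounts (n = n₀ + Σ ν·ξ):
  E: 94.6 − 2(44.08) = 6.433
  C: 0 + 1(44.08) − 1(7.884) = 36.2
  A: 0 + 2(7.884) = 15.77

15.8 mol/min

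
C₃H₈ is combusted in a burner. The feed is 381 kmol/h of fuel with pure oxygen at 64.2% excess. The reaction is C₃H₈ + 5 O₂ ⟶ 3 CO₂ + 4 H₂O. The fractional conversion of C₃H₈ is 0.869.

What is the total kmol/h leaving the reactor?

Stoichiometric O₂ = 5 × 381 = 1905 kmol/h; O₂ fed = 1905 × 1.642 = 3128 kmol/h.
Fuel reacted = 0.869 × 381 → ξ = 331.1 kmol/h.
Outlet (n = n₀ + ν ξ):
  C₃H₈: 381 − 1(331.1) = 49.91
  O₂: 3128 − 5(331.1) = 1473
  CO₂: 0 + 3(331.1) = 993.3
  H₂O: 0 + 4(331.1) = 1324
Total out = 49.91 + 1473 + 993.3 + 1324 = 3840 kmol/h.

3840 kmol/h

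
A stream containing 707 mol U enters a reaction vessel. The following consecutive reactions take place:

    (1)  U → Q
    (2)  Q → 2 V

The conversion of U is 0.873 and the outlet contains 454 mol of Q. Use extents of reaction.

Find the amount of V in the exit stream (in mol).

326 mol

Conversion of U: U consumed = 1ξ₁ = 0.873 × 707 → ξ₁ = 617.2 mol.
Q balance: n_Q = 0 + 1ξ₁ − 1ξ₂ = 454 → ξ₂ = (1·617.2 − 454)/1 = 163.2 mol.
Outlet amounts (n = n₀ + Σ ν·ξ):
  U: 707 − 1(617.2) = 89.79
  Q: 0 + 1(617.2) − 1(163.2) = 454
  V: 0 + 2(163.2) = 326.4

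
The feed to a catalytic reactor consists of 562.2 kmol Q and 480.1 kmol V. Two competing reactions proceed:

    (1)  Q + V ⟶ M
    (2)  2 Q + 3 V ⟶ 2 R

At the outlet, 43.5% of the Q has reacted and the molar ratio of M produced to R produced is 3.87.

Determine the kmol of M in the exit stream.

194 kmol

Conversion of Q: Q consumed = 0.435 × 562.2 = 244.6 kmol = 1ξ₁ + 2ξ₂.
Selectivity: 1ξ₁ / (2ξ₂) = 3.87 → ξ₁ = 7.74 ξ₂.
Substitute: (1·7.74 + 2) ξ₂ = 244.6 → ξ₂ = 25.11 kmol, ξ₁ = 194.3 kmol.
Outlet amounts (n = n₀ + Σ ν·ξ):
  Q: 562.2 − 1(194.3) − 2(25.11) = 317.6
  V: 480.1 − 1(194.3) − 3(25.11) = 210.4
  M: 0 + 1(194.3) = 194.3
  R: 0 + 2(25.11) = 50.22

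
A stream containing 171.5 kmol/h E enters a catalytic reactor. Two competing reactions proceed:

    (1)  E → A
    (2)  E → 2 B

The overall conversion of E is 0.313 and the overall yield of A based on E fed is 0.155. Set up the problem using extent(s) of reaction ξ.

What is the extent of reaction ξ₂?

Yield of A: 1ξ₁ / 171.5 = 0.155 → ξ₁ = 26.58 kmol/h.
Conversion of E: 1ξ₁ + 1ξ₂ = 0.313 × 171.5 = 53.68 → ξ₂ = 27.1 kmol/h.
Outlet amounts (n = n₀ + Σ ν·ξ):
  E: 171.5 − 1(26.58) − 1(27.1) = 117.8
  A: 0 + 1(26.58) = 26.58
  B: 0 + 2(27.1) = 54.19

ξ₂ = 27.1 kmol/h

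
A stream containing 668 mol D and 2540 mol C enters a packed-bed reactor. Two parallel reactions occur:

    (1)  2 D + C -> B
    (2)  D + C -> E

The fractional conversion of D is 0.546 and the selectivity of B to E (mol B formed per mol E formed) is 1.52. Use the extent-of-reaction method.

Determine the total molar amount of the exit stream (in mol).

2840 mol

Conversion of D: D consumed = 0.546 × 668 = 364.7 mol = 2ξ₁ + 1ξ₂.
Selectivity: 1ξ₁ / (1ξ₂) = 1.52 → ξ₁ = 1.52 ξ₂.
Substitute: (2·1.52 + 1) ξ₂ = 364.7 → ξ₂ = 90.28 mol, ξ₁ = 137.2 mol.
Outlet amounts (n = n₀ + Σ ν·ξ):
  D: 668 − 2(137.2) − 1(90.28) = 303.3
  C: 2540 − 1(137.2) − 1(90.28) = 2312
  B: 0 + 1(137.2) = 137.2
  E: 0 + 1(90.28) = 90.28
Total out = 303.3 + 2312 + 137.2 + 90.28 = 2843 mol.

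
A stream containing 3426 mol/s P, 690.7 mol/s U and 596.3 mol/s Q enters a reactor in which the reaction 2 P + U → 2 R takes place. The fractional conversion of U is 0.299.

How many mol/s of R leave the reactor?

413 mol/s

U reacted = 0.299 × 690.7 = 206.5 mol/s; ν_U = −1, so ξ = 206.5/1 = 206.5 mol/s.
Outlet amounts (n = n₀ + ν ξ):
  P: 3426 − 2(206.5) = 3013
  U: 690.7 − 1(206.5) = 484.2
  R: 0 + 2(206.5) = 413
  Q: 596.3 (inert)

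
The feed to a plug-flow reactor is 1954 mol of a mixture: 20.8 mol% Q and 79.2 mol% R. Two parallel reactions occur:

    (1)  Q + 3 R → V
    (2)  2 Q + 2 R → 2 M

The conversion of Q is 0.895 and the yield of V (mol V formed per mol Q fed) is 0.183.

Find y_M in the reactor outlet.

0.201

Yield of V: 1ξ₁ / 406.4 = 0.183 → ξ₁ = 74.38 mol.
Conversion of Q: 1ξ₁ + 2ξ₂ = 0.895 × 406.4 = 363.8 → ξ₂ = 144.7 mol.
Outlet amounts (n = n₀ + Σ ν·ξ):
  Q: 406.4 − 1(74.38) − 2(144.7) = 42.68
  R: 1548 − 3(74.38) − 2(144.7) = 1035
  V: 0 + 1(74.38) = 74.38
  M: 0 + 2(144.7) = 289.4
Total out = 1441 mol; y_M = 289.4 / 1441 = 0.2008.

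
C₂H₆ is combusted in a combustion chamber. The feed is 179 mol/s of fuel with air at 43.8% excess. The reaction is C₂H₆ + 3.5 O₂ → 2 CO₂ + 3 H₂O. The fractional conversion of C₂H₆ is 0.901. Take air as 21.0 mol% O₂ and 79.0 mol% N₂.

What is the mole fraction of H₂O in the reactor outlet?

Stoichiometric O₂ = 3.5 × 179 = 626.5 mol/s; O₂ fed = 626.5 × 1.438 = 900.9 mol/s.
N₂ fed = 900.9 × 79/21 = 3389 mol/s.
Fuel reacted = 0.901 × 179 → ξ = 161.3 mol/s.
Outlet (n = n₀ + ν ξ):
  C₂H₆: 179 − 1(161.3) = 17.72
  O₂: 900.9 − 3.5(161.3) = 336.4
  N₂: 3389 (inert)
  CO₂: 0 + 2(161.3) = 322.6
  H₂O: 0 + 3(161.3) = 483.8
Total out = 4550 mol/s; y_H₂O = 483.8 / 4550 = 0.1063.

0.106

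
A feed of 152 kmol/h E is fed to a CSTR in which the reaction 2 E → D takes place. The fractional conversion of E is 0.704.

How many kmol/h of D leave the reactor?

53.5 kmol/h

E reacted = 0.704 × 152 = 107 kmol/h; ν_E = −2, so ξ = 107/2 = 53.5 kmol/h.
Outlet amounts (n = n₀ + ν ξ):
  E: 152 − 2(53.5) = 44.99
  D: 0 + 1(53.5) = 53.5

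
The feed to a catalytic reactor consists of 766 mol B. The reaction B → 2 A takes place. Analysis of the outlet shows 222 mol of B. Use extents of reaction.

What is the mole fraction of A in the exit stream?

0.831

For B: n = n₀ − 1ξ → 222 = 766 − 1ξ, giving ξ = 544 mol.
Outlet amounts (n = n₀ + ν ξ):
  B: 766 − 1(544) = 222
  A: 0 + 2(544) = 1088
Total out = 1310 mol; y_A = 1088 / 1310 = 0.8305.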